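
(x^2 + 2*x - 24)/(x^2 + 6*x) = (x - 4)/x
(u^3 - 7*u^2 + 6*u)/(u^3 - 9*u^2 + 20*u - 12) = u/(u - 2)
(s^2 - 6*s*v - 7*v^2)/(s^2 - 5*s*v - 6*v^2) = (s - 7*v)/(s - 6*v)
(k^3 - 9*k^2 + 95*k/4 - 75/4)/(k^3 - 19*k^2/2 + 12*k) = (2*k^2 - 15*k + 25)/(2*k*(k - 8))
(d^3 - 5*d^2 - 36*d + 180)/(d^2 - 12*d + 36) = (d^2 + d - 30)/(d - 6)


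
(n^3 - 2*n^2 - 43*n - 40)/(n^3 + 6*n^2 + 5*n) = (n - 8)/n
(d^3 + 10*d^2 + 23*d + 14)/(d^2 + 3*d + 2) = d + 7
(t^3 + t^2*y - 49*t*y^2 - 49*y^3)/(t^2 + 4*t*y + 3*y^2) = (t^2 - 49*y^2)/(t + 3*y)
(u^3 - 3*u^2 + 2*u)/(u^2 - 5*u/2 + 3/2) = 2*u*(u - 2)/(2*u - 3)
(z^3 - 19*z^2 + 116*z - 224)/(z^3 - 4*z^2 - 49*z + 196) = (z - 8)/(z + 7)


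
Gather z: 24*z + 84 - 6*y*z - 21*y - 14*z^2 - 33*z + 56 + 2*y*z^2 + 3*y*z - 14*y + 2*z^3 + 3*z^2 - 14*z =-35*y + 2*z^3 + z^2*(2*y - 11) + z*(-3*y - 23) + 140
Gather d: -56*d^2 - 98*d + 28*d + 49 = -56*d^2 - 70*d + 49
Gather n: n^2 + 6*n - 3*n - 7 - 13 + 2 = n^2 + 3*n - 18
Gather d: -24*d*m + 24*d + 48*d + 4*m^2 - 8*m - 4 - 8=d*(72 - 24*m) + 4*m^2 - 8*m - 12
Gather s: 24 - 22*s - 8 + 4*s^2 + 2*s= 4*s^2 - 20*s + 16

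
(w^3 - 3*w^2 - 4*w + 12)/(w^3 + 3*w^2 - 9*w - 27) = (w^2 - 4)/(w^2 + 6*w + 9)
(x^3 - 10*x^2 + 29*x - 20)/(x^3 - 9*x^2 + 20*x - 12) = (x^2 - 9*x + 20)/(x^2 - 8*x + 12)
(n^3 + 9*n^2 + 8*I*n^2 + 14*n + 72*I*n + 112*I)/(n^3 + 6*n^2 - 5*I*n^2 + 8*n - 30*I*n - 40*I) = (n^2 + n*(7 + 8*I) + 56*I)/(n^2 + n*(4 - 5*I) - 20*I)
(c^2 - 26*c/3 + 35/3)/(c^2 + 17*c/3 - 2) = (3*c^2 - 26*c + 35)/(3*c^2 + 17*c - 6)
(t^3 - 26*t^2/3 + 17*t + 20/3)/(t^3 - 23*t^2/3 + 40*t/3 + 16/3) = (t - 5)/(t - 4)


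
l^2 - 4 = (l - 2)*(l + 2)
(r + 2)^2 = r^2 + 4*r + 4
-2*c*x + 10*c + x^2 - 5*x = (-2*c + x)*(x - 5)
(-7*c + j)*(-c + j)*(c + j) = 7*c^3 - c^2*j - 7*c*j^2 + j^3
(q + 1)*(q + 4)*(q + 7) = q^3 + 12*q^2 + 39*q + 28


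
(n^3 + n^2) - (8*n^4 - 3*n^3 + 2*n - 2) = -8*n^4 + 4*n^3 + n^2 - 2*n + 2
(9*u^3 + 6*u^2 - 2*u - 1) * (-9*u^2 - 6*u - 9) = -81*u^5 - 108*u^4 - 99*u^3 - 33*u^2 + 24*u + 9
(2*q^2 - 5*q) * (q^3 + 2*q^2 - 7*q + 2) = 2*q^5 - q^4 - 24*q^3 + 39*q^2 - 10*q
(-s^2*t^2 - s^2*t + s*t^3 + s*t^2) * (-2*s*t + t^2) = 2*s^3*t^3 + 2*s^3*t^2 - 3*s^2*t^4 - 3*s^2*t^3 + s*t^5 + s*t^4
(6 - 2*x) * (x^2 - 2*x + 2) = -2*x^3 + 10*x^2 - 16*x + 12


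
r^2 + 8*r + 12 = (r + 2)*(r + 6)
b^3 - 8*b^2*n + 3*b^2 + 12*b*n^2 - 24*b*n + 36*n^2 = (b + 3)*(b - 6*n)*(b - 2*n)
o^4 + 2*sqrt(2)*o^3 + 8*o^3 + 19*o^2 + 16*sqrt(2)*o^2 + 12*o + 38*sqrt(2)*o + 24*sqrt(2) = (o + 1)*(o + 3)*(o + 4)*(o + 2*sqrt(2))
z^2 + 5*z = z*(z + 5)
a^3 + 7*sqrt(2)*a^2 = a^2*(a + 7*sqrt(2))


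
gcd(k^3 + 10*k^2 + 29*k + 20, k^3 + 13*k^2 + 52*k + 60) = k + 5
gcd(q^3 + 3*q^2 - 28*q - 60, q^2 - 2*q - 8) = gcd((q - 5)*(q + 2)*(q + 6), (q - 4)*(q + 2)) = q + 2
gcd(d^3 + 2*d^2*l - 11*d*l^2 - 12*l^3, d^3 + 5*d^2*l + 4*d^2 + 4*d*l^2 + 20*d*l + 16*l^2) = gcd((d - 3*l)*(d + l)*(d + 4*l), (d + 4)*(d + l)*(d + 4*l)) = d^2 + 5*d*l + 4*l^2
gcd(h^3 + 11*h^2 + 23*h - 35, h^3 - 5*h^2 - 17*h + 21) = h - 1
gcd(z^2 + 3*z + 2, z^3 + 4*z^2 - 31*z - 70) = z + 2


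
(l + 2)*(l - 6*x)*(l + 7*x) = l^3 + l^2*x + 2*l^2 - 42*l*x^2 + 2*l*x - 84*x^2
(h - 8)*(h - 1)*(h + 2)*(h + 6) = h^4 - h^3 - 52*h^2 - 44*h + 96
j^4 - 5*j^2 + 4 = (j - 2)*(j - 1)*(j + 1)*(j + 2)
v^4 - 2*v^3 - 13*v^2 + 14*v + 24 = (v - 4)*(v - 2)*(v + 1)*(v + 3)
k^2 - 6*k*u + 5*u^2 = (k - 5*u)*(k - u)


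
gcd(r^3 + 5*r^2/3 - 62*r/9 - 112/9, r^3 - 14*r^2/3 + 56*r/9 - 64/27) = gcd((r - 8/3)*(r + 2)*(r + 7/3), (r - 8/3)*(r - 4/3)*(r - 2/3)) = r - 8/3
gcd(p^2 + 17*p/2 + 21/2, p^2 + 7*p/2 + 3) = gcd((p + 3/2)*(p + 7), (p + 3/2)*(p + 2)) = p + 3/2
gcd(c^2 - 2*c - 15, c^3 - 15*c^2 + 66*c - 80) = c - 5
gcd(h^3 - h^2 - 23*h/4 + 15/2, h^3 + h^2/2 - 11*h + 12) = h^2 - 7*h/2 + 3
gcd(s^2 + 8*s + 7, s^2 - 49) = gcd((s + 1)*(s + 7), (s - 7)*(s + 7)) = s + 7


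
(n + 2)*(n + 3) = n^2 + 5*n + 6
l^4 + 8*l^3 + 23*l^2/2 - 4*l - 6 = (l + 2)*(l + 6)*(l - sqrt(2)/2)*(l + sqrt(2)/2)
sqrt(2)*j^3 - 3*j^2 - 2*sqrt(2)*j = j*(j - 2*sqrt(2))*(sqrt(2)*j + 1)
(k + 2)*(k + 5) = k^2 + 7*k + 10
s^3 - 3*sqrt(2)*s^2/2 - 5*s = s*(s - 5*sqrt(2)/2)*(s + sqrt(2))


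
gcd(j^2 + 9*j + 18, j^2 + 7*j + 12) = j + 3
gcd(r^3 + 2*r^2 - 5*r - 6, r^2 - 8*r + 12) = r - 2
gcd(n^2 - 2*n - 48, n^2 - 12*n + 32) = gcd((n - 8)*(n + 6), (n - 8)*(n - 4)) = n - 8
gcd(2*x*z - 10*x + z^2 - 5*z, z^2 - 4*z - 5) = z - 5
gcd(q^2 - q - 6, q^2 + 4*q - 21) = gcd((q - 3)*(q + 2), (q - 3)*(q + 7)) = q - 3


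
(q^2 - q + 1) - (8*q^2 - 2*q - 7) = -7*q^2 + q + 8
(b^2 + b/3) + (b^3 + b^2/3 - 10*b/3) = b^3 + 4*b^2/3 - 3*b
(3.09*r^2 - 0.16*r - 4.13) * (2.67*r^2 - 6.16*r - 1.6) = 8.2503*r^4 - 19.4616*r^3 - 14.9855*r^2 + 25.6968*r + 6.608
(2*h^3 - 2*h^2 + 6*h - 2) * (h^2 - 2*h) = 2*h^5 - 6*h^4 + 10*h^3 - 14*h^2 + 4*h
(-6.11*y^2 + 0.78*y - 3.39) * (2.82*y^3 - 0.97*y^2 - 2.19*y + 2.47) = -17.2302*y^5 + 8.1263*y^4 + 3.0645*y^3 - 13.5116*y^2 + 9.3507*y - 8.3733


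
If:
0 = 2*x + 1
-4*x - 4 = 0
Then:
No Solution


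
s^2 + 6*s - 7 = (s - 1)*(s + 7)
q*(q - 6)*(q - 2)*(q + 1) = q^4 - 7*q^3 + 4*q^2 + 12*q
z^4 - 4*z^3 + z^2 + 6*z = z*(z - 3)*(z - 2)*(z + 1)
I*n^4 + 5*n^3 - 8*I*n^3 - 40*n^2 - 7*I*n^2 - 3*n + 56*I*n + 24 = (n - 8)*(n - 3*I)*(n - I)*(I*n + 1)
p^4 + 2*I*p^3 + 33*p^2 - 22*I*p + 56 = (p - 4*I)*(p - 2*I)*(p + I)*(p + 7*I)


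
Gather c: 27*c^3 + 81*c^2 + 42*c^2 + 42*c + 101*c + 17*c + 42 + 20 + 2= 27*c^3 + 123*c^2 + 160*c + 64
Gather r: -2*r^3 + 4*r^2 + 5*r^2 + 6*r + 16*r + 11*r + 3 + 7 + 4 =-2*r^3 + 9*r^2 + 33*r + 14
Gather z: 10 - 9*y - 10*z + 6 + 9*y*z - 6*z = -9*y + z*(9*y - 16) + 16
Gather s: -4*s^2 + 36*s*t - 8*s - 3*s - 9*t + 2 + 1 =-4*s^2 + s*(36*t - 11) - 9*t + 3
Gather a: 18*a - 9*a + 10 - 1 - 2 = 9*a + 7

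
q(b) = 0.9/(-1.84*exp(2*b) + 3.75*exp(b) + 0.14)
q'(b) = 0.9*(3.68*exp(2*b) - 3.75*exp(b))/(-1.84*exp(2*b) + 3.75*exp(b) + 0.14)^2 = (3.312*exp(b) - 3.375)*exp(b)/(-1.84*exp(2*b) + 3.75*exp(b) + 0.14)^2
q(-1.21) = 0.82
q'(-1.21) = -0.59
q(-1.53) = 1.04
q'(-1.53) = -0.77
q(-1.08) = 0.75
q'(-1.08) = -0.53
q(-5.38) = 5.72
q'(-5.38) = -0.63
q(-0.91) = 0.67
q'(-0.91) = -0.45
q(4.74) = -0.00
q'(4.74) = 0.00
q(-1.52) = 1.03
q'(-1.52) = -0.76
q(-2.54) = 2.12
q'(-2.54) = -1.36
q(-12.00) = 6.43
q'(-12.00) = 0.00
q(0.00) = 0.44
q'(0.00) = -0.01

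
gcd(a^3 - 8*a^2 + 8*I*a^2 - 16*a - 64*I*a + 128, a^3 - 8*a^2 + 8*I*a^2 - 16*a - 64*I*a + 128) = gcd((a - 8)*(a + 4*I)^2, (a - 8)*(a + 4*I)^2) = a^3 + a^2*(-8 + 8*I) + a*(-16 - 64*I) + 128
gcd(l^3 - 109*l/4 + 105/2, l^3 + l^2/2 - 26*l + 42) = l^2 + 5*l/2 - 21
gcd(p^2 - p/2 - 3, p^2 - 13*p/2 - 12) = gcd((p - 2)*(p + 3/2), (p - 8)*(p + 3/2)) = p + 3/2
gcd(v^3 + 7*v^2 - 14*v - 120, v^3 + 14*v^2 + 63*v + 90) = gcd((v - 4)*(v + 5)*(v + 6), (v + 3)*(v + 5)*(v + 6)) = v^2 + 11*v + 30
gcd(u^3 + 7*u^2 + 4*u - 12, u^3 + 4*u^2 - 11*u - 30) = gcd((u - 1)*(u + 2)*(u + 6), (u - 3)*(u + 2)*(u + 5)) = u + 2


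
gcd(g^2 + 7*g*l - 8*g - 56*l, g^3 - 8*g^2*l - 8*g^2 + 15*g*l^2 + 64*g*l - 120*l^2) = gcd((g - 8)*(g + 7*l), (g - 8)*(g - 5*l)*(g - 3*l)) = g - 8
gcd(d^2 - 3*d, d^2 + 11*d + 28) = 1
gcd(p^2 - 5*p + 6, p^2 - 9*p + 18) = p - 3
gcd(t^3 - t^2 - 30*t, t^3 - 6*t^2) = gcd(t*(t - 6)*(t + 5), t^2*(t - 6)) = t^2 - 6*t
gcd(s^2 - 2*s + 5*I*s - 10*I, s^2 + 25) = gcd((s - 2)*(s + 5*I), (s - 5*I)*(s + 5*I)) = s + 5*I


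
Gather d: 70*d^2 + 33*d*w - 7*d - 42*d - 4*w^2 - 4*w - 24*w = 70*d^2 + d*(33*w - 49) - 4*w^2 - 28*w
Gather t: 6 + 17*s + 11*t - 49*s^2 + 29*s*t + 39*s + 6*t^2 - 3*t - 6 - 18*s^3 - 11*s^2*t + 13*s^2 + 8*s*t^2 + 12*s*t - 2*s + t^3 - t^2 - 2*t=-18*s^3 - 36*s^2 + 54*s + t^3 + t^2*(8*s + 5) + t*(-11*s^2 + 41*s + 6)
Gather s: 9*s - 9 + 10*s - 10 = 19*s - 19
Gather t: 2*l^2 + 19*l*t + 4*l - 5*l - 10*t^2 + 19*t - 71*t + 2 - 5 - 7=2*l^2 - l - 10*t^2 + t*(19*l - 52) - 10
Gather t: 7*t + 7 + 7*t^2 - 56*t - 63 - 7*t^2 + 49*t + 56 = 0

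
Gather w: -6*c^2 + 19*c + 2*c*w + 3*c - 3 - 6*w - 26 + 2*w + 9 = -6*c^2 + 22*c + w*(2*c - 4) - 20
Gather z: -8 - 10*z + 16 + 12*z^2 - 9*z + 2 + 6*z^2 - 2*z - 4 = 18*z^2 - 21*z + 6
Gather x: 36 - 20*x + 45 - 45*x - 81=-65*x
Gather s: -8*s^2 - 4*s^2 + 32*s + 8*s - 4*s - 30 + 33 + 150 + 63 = -12*s^2 + 36*s + 216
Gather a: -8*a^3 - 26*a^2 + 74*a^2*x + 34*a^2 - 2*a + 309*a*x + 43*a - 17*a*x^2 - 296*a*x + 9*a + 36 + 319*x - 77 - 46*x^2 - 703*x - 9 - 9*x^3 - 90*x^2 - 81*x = -8*a^3 + a^2*(74*x + 8) + a*(-17*x^2 + 13*x + 50) - 9*x^3 - 136*x^2 - 465*x - 50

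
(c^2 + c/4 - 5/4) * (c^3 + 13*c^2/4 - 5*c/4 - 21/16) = c^5 + 7*c^4/2 - 27*c^3/16 - 91*c^2/16 + 79*c/64 + 105/64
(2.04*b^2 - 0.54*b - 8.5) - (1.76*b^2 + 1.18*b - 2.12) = 0.28*b^2 - 1.72*b - 6.38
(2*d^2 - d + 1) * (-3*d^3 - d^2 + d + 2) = -6*d^5 + d^4 + 2*d^2 - d + 2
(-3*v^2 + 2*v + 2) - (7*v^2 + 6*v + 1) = -10*v^2 - 4*v + 1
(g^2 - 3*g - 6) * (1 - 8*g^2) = -8*g^4 + 24*g^3 + 49*g^2 - 3*g - 6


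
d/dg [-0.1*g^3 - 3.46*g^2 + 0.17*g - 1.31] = -0.3*g^2 - 6.92*g + 0.17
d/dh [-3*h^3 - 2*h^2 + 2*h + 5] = -9*h^2 - 4*h + 2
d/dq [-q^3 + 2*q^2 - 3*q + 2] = -3*q^2 + 4*q - 3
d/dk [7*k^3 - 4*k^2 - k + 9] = 21*k^2 - 8*k - 1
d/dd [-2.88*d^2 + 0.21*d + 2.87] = 0.21 - 5.76*d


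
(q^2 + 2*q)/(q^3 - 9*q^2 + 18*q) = (q + 2)/(q^2 - 9*q + 18)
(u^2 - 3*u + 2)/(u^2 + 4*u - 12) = (u - 1)/(u + 6)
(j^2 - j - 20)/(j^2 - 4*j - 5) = (j + 4)/(j + 1)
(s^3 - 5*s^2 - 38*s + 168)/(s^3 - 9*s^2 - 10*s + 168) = (s^2 + 2*s - 24)/(s^2 - 2*s - 24)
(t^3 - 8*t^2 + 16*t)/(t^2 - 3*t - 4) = t*(t - 4)/(t + 1)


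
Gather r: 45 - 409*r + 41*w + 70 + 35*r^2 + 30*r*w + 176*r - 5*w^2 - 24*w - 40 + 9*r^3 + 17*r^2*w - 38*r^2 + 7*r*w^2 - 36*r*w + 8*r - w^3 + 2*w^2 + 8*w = 9*r^3 + r^2*(17*w - 3) + r*(7*w^2 - 6*w - 225) - w^3 - 3*w^2 + 25*w + 75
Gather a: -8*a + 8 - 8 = -8*a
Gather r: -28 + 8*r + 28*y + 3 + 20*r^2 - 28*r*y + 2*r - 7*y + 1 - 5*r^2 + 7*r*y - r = 15*r^2 + r*(9 - 21*y) + 21*y - 24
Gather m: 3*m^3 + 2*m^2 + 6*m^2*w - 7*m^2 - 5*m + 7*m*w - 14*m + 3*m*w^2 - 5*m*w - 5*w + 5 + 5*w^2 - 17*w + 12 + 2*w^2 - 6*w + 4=3*m^3 + m^2*(6*w - 5) + m*(3*w^2 + 2*w - 19) + 7*w^2 - 28*w + 21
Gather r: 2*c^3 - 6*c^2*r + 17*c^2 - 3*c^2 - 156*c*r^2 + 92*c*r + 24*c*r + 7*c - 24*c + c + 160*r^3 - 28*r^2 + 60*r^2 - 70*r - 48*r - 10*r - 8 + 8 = 2*c^3 + 14*c^2 - 16*c + 160*r^3 + r^2*(32 - 156*c) + r*(-6*c^2 + 116*c - 128)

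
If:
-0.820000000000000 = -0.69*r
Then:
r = 1.19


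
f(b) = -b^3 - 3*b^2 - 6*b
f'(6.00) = -150.00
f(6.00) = -360.00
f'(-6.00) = -78.00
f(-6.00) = 144.00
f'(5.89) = -145.42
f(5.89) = -343.75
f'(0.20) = -7.32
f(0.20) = -1.33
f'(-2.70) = -11.67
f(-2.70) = 14.01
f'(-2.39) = -8.80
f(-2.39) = 10.86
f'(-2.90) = -13.83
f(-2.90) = 16.56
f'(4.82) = -104.62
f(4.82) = -210.60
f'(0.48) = -9.57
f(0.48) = -3.68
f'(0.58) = -10.49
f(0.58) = -4.68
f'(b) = -3*b^2 - 6*b - 6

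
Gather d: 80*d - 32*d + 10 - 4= 48*d + 6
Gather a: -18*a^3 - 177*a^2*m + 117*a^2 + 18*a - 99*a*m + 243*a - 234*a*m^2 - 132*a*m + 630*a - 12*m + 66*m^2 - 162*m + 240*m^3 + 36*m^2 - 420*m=-18*a^3 + a^2*(117 - 177*m) + a*(-234*m^2 - 231*m + 891) + 240*m^3 + 102*m^2 - 594*m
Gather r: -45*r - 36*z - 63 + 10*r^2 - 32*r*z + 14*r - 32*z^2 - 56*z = 10*r^2 + r*(-32*z - 31) - 32*z^2 - 92*z - 63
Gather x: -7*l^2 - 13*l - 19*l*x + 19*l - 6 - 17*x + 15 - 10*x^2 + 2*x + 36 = -7*l^2 + 6*l - 10*x^2 + x*(-19*l - 15) + 45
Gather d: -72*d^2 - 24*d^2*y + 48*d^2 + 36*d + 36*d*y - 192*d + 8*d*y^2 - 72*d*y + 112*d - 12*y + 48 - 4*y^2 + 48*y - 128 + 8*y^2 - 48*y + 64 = d^2*(-24*y - 24) + d*(8*y^2 - 36*y - 44) + 4*y^2 - 12*y - 16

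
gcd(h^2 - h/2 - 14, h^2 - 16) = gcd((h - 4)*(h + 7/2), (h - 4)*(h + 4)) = h - 4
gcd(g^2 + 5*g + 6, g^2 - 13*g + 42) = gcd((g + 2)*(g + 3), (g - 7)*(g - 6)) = 1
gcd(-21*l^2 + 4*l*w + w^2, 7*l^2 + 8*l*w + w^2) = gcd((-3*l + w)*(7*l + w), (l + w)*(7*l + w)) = 7*l + w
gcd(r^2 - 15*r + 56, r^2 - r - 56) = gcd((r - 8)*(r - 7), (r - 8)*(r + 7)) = r - 8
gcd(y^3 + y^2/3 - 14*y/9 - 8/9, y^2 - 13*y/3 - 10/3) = y + 2/3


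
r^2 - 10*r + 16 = (r - 8)*(r - 2)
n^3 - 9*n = n*(n - 3)*(n + 3)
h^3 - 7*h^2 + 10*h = h*(h - 5)*(h - 2)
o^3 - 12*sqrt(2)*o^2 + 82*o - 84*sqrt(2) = (o - 7*sqrt(2))*(o - 3*sqrt(2))*(o - 2*sqrt(2))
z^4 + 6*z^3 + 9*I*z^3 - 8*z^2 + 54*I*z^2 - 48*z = z*(z + 6)*(z + I)*(z + 8*I)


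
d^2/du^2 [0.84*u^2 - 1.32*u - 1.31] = 1.68000000000000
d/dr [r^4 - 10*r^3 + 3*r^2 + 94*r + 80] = 4*r^3 - 30*r^2 + 6*r + 94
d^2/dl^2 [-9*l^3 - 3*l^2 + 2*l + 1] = -54*l - 6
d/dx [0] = 0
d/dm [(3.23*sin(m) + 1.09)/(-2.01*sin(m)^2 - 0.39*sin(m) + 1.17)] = (6.4923*sin(m)^2 + 4.3818*sin(m) + 4.2042)*cos(m)/(4.0401*sin(m)^4 + 1.5678*sin(m)^3 - 4.5513*sin(m)^2 - 0.9126*sin(m) + 1.3689)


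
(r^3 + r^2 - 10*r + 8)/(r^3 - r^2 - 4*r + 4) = (r + 4)/(r + 2)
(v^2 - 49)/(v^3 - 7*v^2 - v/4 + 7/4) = 4*(v + 7)/(4*v^2 - 1)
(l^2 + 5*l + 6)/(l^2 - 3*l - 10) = (l + 3)/(l - 5)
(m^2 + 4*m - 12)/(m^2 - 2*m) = (m + 6)/m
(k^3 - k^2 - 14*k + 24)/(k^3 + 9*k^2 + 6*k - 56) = (k - 3)/(k + 7)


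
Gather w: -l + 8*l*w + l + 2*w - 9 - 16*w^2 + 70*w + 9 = -16*w^2 + w*(8*l + 72)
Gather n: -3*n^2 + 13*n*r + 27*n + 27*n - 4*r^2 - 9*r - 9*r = -3*n^2 + n*(13*r + 54) - 4*r^2 - 18*r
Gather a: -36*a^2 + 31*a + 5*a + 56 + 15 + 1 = -36*a^2 + 36*a + 72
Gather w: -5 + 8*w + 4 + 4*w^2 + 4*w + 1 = 4*w^2 + 12*w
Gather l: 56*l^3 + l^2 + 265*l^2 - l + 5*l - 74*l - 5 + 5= 56*l^3 + 266*l^2 - 70*l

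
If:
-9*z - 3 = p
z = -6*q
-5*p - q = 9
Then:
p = -489/271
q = 6/271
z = -36/271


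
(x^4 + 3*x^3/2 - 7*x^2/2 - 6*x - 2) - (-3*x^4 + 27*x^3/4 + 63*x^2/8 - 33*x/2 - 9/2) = 4*x^4 - 21*x^3/4 - 91*x^2/8 + 21*x/2 + 5/2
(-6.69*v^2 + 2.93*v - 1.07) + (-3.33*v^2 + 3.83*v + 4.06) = -10.02*v^2 + 6.76*v + 2.99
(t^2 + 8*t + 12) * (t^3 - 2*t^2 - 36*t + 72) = t^5 + 6*t^4 - 40*t^3 - 240*t^2 + 144*t + 864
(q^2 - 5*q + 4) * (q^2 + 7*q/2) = q^4 - 3*q^3/2 - 27*q^2/2 + 14*q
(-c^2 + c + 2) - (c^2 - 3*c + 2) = -2*c^2 + 4*c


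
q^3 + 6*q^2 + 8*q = q*(q + 2)*(q + 4)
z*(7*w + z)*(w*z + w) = 7*w^2*z^2 + 7*w^2*z + w*z^3 + w*z^2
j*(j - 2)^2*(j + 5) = j^4 + j^3 - 16*j^2 + 20*j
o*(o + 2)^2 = o^3 + 4*o^2 + 4*o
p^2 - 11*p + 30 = (p - 6)*(p - 5)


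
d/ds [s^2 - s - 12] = 2*s - 1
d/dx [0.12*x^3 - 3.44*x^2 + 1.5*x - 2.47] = 0.36*x^2 - 6.88*x + 1.5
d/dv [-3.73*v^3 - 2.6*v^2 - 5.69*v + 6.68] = -11.19*v^2 - 5.2*v - 5.69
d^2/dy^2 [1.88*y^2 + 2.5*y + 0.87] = 3.76000000000000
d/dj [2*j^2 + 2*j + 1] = 4*j + 2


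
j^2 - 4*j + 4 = (j - 2)^2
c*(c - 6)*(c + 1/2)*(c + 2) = c^4 - 7*c^3/2 - 14*c^2 - 6*c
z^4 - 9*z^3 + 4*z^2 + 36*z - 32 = (z - 8)*(z - 2)*(z - 1)*(z + 2)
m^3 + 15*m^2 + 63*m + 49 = (m + 1)*(m + 7)^2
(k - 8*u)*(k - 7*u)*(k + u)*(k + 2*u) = k^4 - 12*k^3*u + 13*k^2*u^2 + 138*k*u^3 + 112*u^4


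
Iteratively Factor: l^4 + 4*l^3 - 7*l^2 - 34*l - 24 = (l - 3)*(l^3 + 7*l^2 + 14*l + 8) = (l - 3)*(l + 1)*(l^2 + 6*l + 8) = (l - 3)*(l + 1)*(l + 4)*(l + 2)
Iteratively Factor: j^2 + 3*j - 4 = (j - 1)*(j + 4)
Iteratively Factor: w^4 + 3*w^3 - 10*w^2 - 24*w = (w + 4)*(w^3 - w^2 - 6*w) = w*(w + 4)*(w^2 - w - 6) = w*(w + 2)*(w + 4)*(w - 3)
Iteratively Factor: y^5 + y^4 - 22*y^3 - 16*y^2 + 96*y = (y)*(y^4 + y^3 - 22*y^2 - 16*y + 96) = y*(y - 4)*(y^3 + 5*y^2 - 2*y - 24) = y*(y - 4)*(y + 4)*(y^2 + y - 6) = y*(y - 4)*(y - 2)*(y + 4)*(y + 3)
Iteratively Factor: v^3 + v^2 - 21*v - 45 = (v + 3)*(v^2 - 2*v - 15) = (v - 5)*(v + 3)*(v + 3)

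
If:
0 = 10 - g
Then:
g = 10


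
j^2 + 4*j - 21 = (j - 3)*(j + 7)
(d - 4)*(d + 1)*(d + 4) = d^3 + d^2 - 16*d - 16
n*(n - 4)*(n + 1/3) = n^3 - 11*n^2/3 - 4*n/3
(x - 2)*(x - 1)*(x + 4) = x^3 + x^2 - 10*x + 8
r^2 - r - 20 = (r - 5)*(r + 4)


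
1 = 1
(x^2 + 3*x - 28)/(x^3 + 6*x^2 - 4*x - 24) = (x^2 + 3*x - 28)/(x^3 + 6*x^2 - 4*x - 24)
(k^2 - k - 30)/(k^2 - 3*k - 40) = (k - 6)/(k - 8)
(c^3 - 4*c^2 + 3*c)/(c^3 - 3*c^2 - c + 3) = c/(c + 1)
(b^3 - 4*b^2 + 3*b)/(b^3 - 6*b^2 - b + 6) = b*(b - 3)/(b^2 - 5*b - 6)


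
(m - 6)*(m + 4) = m^2 - 2*m - 24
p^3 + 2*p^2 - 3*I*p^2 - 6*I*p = p*(p + 2)*(p - 3*I)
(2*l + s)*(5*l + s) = 10*l^2 + 7*l*s + s^2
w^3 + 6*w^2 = w^2*(w + 6)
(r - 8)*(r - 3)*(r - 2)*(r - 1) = r^4 - 14*r^3 + 59*r^2 - 94*r + 48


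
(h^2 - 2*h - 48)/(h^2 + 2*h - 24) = (h - 8)/(h - 4)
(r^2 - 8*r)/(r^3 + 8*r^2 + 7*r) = (r - 8)/(r^2 + 8*r + 7)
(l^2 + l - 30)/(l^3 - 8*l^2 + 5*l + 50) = (l + 6)/(l^2 - 3*l - 10)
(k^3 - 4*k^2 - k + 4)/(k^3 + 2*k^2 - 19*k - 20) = (k - 1)/(k + 5)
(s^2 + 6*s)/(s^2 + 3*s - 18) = s/(s - 3)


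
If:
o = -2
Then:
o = -2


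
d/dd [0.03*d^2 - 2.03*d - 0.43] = 0.06*d - 2.03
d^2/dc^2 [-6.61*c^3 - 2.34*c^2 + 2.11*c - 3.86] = -39.66*c - 4.68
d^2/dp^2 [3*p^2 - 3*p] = 6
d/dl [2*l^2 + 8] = 4*l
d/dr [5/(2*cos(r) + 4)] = 5*sin(r)/(2*(cos(r) + 2)^2)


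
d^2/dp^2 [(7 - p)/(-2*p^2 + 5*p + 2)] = 2*((19 - 6*p)*(-2*p^2 + 5*p + 2) - (p - 7)*(4*p - 5)^2)/(-2*p^2 + 5*p + 2)^3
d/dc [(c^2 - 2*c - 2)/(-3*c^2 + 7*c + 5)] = (c^2 - 2*c + 4)/(9*c^4 - 42*c^3 + 19*c^2 + 70*c + 25)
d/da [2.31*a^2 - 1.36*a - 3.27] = 4.62*a - 1.36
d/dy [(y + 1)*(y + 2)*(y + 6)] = 3*y^2 + 18*y + 20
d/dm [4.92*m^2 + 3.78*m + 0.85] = 9.84*m + 3.78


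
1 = 1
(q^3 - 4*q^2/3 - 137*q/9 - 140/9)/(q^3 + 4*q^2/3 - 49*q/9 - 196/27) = 3*(q - 5)/(3*q - 7)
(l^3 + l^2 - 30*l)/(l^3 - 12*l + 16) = l*(l^2 + l - 30)/(l^3 - 12*l + 16)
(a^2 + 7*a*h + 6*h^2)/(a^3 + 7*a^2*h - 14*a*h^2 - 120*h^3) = (a + h)/(a^2 + a*h - 20*h^2)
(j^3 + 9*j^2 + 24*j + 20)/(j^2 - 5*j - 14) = (j^2 + 7*j + 10)/(j - 7)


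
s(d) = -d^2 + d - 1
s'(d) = 1 - 2*d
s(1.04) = -1.04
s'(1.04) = -1.08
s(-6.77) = -53.60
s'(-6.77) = 14.54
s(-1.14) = -3.44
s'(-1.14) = 3.28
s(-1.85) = -6.27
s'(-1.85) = 4.70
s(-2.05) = -7.25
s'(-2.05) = 5.10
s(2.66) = -5.42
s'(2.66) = -4.32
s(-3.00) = -13.00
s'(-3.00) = 7.00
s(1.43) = -1.61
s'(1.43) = -1.86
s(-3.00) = -13.00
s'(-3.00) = 7.00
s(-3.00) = -13.00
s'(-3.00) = 7.00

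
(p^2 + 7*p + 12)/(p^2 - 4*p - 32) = (p + 3)/(p - 8)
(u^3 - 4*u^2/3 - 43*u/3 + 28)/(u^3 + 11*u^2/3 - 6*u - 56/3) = (u - 3)/(u + 2)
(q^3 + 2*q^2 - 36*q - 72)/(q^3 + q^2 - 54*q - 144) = (q^2 - 4*q - 12)/(q^2 - 5*q - 24)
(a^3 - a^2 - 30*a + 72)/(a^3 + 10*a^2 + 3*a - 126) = (a - 4)/(a + 7)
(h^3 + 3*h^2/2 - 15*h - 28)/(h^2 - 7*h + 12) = (h^2 + 11*h/2 + 7)/(h - 3)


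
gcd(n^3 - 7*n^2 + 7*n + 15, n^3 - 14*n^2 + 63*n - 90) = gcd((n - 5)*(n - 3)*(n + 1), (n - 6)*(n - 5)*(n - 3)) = n^2 - 8*n + 15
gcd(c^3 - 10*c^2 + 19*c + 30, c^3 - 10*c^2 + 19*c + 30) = c^3 - 10*c^2 + 19*c + 30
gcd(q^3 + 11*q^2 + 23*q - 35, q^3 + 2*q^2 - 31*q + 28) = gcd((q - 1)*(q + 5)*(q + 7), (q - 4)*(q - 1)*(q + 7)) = q^2 + 6*q - 7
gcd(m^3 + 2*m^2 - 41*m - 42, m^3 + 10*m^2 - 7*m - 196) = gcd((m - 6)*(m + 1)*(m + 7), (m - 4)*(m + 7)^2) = m + 7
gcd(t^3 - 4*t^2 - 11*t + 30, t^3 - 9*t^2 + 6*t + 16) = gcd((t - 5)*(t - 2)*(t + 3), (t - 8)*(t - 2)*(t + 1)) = t - 2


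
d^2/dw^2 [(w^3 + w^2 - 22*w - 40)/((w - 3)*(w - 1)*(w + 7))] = 2*(-2*w^6 + 9*w^5 - 489*w^4 - 1218*w^3 + 2928*w^2 + 17001*w - 33589)/(w^9 + 9*w^8 - 48*w^7 - 360*w^6 + 1578*w^5 + 3042*w^4 - 23752*w^3 + 43344*w^2 - 33075*w + 9261)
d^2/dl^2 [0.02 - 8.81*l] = 0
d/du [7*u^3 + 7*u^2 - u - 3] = 21*u^2 + 14*u - 1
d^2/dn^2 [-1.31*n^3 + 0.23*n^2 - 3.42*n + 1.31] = 0.46 - 7.86*n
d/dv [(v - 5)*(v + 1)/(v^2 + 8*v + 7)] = 12/(v^2 + 14*v + 49)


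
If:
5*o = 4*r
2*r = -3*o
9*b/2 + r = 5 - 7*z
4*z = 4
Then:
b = -4/9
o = 0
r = 0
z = 1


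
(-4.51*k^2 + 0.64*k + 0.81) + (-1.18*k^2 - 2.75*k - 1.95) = -5.69*k^2 - 2.11*k - 1.14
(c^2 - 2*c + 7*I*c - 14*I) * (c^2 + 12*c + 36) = c^4 + 10*c^3 + 7*I*c^3 + 12*c^2 + 70*I*c^2 - 72*c + 84*I*c - 504*I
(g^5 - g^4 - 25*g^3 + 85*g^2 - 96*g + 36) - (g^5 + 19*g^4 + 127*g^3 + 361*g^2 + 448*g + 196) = -20*g^4 - 152*g^3 - 276*g^2 - 544*g - 160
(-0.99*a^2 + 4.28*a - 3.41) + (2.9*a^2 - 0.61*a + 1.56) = 1.91*a^2 + 3.67*a - 1.85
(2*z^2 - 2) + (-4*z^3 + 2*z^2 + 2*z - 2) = -4*z^3 + 4*z^2 + 2*z - 4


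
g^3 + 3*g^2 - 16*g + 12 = (g - 2)*(g - 1)*(g + 6)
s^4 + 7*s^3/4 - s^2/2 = s^2*(s - 1/4)*(s + 2)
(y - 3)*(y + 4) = y^2 + y - 12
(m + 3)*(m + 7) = m^2 + 10*m + 21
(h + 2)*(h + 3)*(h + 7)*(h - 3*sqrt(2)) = h^4 - 3*sqrt(2)*h^3 + 12*h^3 - 36*sqrt(2)*h^2 + 41*h^2 - 123*sqrt(2)*h + 42*h - 126*sqrt(2)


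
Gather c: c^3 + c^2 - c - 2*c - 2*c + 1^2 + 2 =c^3 + c^2 - 5*c + 3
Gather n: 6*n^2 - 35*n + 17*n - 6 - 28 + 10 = 6*n^2 - 18*n - 24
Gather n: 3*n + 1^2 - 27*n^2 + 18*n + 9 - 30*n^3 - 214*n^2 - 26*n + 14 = -30*n^3 - 241*n^2 - 5*n + 24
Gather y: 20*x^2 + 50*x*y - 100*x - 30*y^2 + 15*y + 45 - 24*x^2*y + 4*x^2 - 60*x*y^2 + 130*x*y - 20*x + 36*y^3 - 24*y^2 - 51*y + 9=24*x^2 - 120*x + 36*y^3 + y^2*(-60*x - 54) + y*(-24*x^2 + 180*x - 36) + 54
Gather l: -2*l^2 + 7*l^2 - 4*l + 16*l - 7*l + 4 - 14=5*l^2 + 5*l - 10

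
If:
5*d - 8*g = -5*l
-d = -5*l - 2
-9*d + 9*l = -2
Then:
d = -2/9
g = -5/12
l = -4/9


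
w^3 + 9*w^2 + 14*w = w*(w + 2)*(w + 7)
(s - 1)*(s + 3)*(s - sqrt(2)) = s^3 - sqrt(2)*s^2 + 2*s^2 - 3*s - 2*sqrt(2)*s + 3*sqrt(2)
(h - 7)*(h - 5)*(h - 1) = h^3 - 13*h^2 + 47*h - 35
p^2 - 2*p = p*(p - 2)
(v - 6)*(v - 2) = v^2 - 8*v + 12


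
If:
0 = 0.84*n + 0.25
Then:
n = -0.30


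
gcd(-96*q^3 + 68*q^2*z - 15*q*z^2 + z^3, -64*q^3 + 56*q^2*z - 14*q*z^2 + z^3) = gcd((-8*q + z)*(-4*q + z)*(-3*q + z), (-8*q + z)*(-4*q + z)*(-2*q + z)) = 32*q^2 - 12*q*z + z^2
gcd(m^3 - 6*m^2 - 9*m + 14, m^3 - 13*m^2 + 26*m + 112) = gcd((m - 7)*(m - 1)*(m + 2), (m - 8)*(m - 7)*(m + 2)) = m^2 - 5*m - 14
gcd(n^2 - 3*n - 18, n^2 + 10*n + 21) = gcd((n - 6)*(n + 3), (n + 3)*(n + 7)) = n + 3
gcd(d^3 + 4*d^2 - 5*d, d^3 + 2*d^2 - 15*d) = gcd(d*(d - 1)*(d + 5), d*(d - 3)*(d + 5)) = d^2 + 5*d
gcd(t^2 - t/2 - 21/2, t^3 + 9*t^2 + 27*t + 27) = t + 3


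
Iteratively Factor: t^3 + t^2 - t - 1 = (t + 1)*(t^2 - 1) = (t - 1)*(t + 1)*(t + 1)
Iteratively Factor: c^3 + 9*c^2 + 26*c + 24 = (c + 4)*(c^2 + 5*c + 6) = (c + 3)*(c + 4)*(c + 2)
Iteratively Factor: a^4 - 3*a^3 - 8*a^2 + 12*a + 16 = (a + 2)*(a^3 - 5*a^2 + 2*a + 8) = (a + 1)*(a + 2)*(a^2 - 6*a + 8) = (a - 4)*(a + 1)*(a + 2)*(a - 2)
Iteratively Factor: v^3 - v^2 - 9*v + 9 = (v - 1)*(v^2 - 9) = (v - 3)*(v - 1)*(v + 3)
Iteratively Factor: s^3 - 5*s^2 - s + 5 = (s - 1)*(s^2 - 4*s - 5) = (s - 1)*(s + 1)*(s - 5)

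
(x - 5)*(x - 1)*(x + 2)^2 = x^4 - 2*x^3 - 15*x^2 - 4*x + 20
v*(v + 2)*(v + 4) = v^3 + 6*v^2 + 8*v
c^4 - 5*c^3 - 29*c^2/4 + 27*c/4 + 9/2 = (c - 6)*(c - 1)*(c + 1/2)*(c + 3/2)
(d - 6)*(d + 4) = d^2 - 2*d - 24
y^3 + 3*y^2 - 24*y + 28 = (y - 2)^2*(y + 7)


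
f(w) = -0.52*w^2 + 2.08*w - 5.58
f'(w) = 2.08 - 1.04*w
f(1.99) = -3.50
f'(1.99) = 0.01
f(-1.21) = -8.86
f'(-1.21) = 3.34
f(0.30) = -5.00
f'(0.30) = 1.77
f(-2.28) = -13.03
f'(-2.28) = 4.45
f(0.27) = -5.06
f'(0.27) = 1.80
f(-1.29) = -9.13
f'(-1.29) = 3.42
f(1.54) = -3.61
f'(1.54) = 0.48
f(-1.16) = -8.69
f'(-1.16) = 3.29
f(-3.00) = -16.50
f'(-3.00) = 5.20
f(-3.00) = -16.50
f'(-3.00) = 5.20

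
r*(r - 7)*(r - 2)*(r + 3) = r^4 - 6*r^3 - 13*r^2 + 42*r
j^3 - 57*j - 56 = (j - 8)*(j + 1)*(j + 7)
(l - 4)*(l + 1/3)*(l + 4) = l^3 + l^2/3 - 16*l - 16/3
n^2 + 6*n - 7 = (n - 1)*(n + 7)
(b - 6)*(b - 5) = b^2 - 11*b + 30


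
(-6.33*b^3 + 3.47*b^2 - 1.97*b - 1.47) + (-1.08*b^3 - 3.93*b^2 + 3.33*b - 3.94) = -7.41*b^3 - 0.46*b^2 + 1.36*b - 5.41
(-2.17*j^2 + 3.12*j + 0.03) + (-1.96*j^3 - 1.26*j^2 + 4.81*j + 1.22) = -1.96*j^3 - 3.43*j^2 + 7.93*j + 1.25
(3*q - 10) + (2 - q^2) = -q^2 + 3*q - 8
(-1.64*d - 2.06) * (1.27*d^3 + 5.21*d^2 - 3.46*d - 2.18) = -2.0828*d^4 - 11.1606*d^3 - 5.0582*d^2 + 10.7028*d + 4.4908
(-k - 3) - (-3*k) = 2*k - 3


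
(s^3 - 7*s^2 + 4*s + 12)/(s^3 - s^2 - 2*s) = (s - 6)/s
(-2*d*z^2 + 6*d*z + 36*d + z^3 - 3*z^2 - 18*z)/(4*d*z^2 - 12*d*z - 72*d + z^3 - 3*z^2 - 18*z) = (-2*d + z)/(4*d + z)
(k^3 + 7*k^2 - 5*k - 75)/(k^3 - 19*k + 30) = (k + 5)/(k - 2)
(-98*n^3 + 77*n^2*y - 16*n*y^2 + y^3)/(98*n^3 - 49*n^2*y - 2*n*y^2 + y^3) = (-7*n + y)/(7*n + y)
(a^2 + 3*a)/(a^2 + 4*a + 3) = a/(a + 1)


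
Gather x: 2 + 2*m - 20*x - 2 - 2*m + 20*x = 0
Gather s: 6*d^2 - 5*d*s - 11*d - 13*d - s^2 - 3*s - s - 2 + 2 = 6*d^2 - 24*d - s^2 + s*(-5*d - 4)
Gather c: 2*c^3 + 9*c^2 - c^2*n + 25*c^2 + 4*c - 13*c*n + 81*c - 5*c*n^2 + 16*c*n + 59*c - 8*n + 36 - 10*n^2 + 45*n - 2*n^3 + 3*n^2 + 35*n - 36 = 2*c^3 + c^2*(34 - n) + c*(-5*n^2 + 3*n + 144) - 2*n^3 - 7*n^2 + 72*n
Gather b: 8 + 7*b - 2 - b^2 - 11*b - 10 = -b^2 - 4*b - 4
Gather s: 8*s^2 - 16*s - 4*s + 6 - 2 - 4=8*s^2 - 20*s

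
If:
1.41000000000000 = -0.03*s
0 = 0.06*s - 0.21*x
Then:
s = -47.00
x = -13.43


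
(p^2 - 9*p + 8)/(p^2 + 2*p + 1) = (p^2 - 9*p + 8)/(p^2 + 2*p + 1)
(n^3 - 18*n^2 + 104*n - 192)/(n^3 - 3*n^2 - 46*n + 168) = (n - 8)/(n + 7)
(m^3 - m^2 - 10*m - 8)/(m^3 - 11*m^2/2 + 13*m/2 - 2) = 2*(m^2 + 3*m + 2)/(2*m^2 - 3*m + 1)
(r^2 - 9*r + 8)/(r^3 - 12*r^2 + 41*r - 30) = (r - 8)/(r^2 - 11*r + 30)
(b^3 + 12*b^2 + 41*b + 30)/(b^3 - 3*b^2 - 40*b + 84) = (b^2 + 6*b + 5)/(b^2 - 9*b + 14)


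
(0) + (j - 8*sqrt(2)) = j - 8*sqrt(2)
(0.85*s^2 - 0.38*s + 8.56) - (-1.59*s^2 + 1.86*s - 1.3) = 2.44*s^2 - 2.24*s + 9.86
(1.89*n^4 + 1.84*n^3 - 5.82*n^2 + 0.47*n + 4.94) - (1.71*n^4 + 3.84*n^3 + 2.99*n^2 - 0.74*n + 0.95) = 0.18*n^4 - 2.0*n^3 - 8.81*n^2 + 1.21*n + 3.99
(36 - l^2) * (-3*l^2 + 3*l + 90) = 3*l^4 - 3*l^3 - 198*l^2 + 108*l + 3240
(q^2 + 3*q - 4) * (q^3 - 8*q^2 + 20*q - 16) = q^5 - 5*q^4 - 8*q^3 + 76*q^2 - 128*q + 64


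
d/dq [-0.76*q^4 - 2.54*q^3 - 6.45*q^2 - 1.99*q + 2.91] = -3.04*q^3 - 7.62*q^2 - 12.9*q - 1.99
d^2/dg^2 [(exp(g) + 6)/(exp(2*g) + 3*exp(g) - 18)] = (exp(g) + 3)*exp(g)/(exp(3*g) - 9*exp(2*g) + 27*exp(g) - 27)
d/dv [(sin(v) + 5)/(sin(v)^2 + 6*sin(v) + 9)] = -(sin(v) + 7)*cos(v)/(sin(v) + 3)^3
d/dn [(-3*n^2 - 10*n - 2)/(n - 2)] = (-3*n^2 + 12*n + 22)/(n^2 - 4*n + 4)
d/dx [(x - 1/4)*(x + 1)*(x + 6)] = 3*x^2 + 27*x/2 + 17/4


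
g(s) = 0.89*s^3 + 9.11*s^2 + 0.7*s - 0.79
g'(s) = 2.67*s^2 + 18.22*s + 0.7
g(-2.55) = 41.91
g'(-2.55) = -28.40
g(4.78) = 307.91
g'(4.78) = 148.80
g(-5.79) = 127.81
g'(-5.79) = -15.28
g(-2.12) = 30.19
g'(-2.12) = -25.93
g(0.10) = -0.63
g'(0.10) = 2.55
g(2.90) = 99.56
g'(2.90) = 75.99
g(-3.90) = 82.25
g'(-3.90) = -29.75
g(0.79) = 5.89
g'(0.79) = 16.76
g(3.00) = 107.33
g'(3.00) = 79.39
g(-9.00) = 82.01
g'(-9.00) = 52.99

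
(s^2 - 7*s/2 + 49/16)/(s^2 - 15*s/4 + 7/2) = (s - 7/4)/(s - 2)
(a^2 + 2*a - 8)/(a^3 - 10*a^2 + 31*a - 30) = (a + 4)/(a^2 - 8*a + 15)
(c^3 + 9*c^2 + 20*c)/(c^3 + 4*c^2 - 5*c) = (c + 4)/(c - 1)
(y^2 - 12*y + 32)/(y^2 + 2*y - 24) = (y - 8)/(y + 6)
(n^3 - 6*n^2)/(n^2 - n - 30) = n^2/(n + 5)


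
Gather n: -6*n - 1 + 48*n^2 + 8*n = 48*n^2 + 2*n - 1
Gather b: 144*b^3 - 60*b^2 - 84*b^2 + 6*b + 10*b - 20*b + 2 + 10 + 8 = 144*b^3 - 144*b^2 - 4*b + 20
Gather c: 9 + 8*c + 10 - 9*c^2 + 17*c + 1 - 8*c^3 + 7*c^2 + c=-8*c^3 - 2*c^2 + 26*c + 20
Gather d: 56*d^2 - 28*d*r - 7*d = 56*d^2 + d*(-28*r - 7)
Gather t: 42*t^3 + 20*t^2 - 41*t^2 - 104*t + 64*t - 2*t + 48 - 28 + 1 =42*t^3 - 21*t^2 - 42*t + 21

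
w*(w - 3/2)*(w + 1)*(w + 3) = w^4 + 5*w^3/2 - 3*w^2 - 9*w/2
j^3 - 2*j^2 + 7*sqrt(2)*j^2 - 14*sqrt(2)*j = j*(j - 2)*(j + 7*sqrt(2))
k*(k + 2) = k^2 + 2*k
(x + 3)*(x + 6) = x^2 + 9*x + 18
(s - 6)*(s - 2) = s^2 - 8*s + 12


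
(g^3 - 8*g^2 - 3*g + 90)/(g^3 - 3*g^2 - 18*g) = (g - 5)/g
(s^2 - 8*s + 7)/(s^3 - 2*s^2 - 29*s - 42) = (s - 1)/(s^2 + 5*s + 6)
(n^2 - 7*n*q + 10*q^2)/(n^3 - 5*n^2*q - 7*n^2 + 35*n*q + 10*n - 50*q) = (n - 2*q)/(n^2 - 7*n + 10)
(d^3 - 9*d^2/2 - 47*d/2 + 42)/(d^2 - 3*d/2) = d - 3 - 28/d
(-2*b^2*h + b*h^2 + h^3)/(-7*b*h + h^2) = (2*b^2 - b*h - h^2)/(7*b - h)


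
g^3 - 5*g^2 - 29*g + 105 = (g - 7)*(g - 3)*(g + 5)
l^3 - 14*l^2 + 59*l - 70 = (l - 7)*(l - 5)*(l - 2)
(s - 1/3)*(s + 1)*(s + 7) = s^3 + 23*s^2/3 + 13*s/3 - 7/3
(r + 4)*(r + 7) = r^2 + 11*r + 28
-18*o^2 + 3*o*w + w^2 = (-3*o + w)*(6*o + w)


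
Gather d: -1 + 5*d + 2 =5*d + 1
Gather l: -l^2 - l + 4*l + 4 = -l^2 + 3*l + 4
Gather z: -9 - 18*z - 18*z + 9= -36*z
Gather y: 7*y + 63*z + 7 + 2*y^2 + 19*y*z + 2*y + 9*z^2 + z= 2*y^2 + y*(19*z + 9) + 9*z^2 + 64*z + 7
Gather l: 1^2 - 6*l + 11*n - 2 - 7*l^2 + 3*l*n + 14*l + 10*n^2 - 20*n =-7*l^2 + l*(3*n + 8) + 10*n^2 - 9*n - 1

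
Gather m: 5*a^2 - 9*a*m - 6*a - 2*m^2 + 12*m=5*a^2 - 6*a - 2*m^2 + m*(12 - 9*a)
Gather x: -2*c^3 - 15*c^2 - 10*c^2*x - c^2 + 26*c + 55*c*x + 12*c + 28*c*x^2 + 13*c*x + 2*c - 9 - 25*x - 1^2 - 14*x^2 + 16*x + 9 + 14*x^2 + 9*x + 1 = -2*c^3 - 16*c^2 + 28*c*x^2 + 40*c + x*(-10*c^2 + 68*c)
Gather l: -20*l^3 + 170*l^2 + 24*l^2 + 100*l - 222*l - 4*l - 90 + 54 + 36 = -20*l^3 + 194*l^2 - 126*l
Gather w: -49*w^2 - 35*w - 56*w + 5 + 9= -49*w^2 - 91*w + 14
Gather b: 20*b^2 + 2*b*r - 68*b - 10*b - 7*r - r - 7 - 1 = 20*b^2 + b*(2*r - 78) - 8*r - 8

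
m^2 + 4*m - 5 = (m - 1)*(m + 5)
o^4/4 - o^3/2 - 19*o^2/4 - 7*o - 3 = (o/2 + 1/2)*(o/2 + 1)*(o - 6)*(o + 1)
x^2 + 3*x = x*(x + 3)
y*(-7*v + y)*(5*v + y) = -35*v^2*y - 2*v*y^2 + y^3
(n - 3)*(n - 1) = n^2 - 4*n + 3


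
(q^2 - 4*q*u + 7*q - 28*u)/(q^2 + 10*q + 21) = (q - 4*u)/(q + 3)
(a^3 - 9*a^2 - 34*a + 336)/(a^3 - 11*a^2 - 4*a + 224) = (a + 6)/(a + 4)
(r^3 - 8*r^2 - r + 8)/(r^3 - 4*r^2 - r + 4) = (r - 8)/(r - 4)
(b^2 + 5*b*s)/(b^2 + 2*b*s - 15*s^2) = b/(b - 3*s)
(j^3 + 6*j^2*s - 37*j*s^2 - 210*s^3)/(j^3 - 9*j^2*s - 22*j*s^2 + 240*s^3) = (-j - 7*s)/(-j + 8*s)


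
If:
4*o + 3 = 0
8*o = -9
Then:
No Solution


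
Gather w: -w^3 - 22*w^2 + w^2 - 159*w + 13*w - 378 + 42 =-w^3 - 21*w^2 - 146*w - 336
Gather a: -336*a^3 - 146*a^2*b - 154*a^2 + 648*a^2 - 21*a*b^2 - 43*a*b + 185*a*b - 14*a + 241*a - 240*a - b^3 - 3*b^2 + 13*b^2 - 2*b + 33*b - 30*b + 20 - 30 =-336*a^3 + a^2*(494 - 146*b) + a*(-21*b^2 + 142*b - 13) - b^3 + 10*b^2 + b - 10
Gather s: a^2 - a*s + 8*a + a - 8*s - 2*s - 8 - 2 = a^2 + 9*a + s*(-a - 10) - 10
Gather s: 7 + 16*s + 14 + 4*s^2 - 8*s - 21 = 4*s^2 + 8*s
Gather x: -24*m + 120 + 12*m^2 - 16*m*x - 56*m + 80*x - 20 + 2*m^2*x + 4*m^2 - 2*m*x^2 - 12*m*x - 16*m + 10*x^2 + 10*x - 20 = 16*m^2 - 96*m + x^2*(10 - 2*m) + x*(2*m^2 - 28*m + 90) + 80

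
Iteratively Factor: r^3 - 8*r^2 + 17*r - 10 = (r - 5)*(r^2 - 3*r + 2) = (r - 5)*(r - 1)*(r - 2)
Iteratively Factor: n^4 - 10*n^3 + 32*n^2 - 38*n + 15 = (n - 1)*(n^3 - 9*n^2 + 23*n - 15) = (n - 5)*(n - 1)*(n^2 - 4*n + 3) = (n - 5)*(n - 1)^2*(n - 3)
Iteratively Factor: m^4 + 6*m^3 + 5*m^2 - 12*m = (m - 1)*(m^3 + 7*m^2 + 12*m) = (m - 1)*(m + 3)*(m^2 + 4*m) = (m - 1)*(m + 3)*(m + 4)*(m)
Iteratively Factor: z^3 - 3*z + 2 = (z - 1)*(z^2 + z - 2) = (z - 1)^2*(z + 2)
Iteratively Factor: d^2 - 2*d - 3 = (d - 3)*(d + 1)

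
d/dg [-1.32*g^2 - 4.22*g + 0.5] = -2.64*g - 4.22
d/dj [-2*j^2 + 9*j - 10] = 9 - 4*j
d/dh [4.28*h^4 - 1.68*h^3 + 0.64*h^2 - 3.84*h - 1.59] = 17.12*h^3 - 5.04*h^2 + 1.28*h - 3.84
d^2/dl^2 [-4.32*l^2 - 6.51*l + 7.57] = -8.64000000000000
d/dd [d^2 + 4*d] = 2*d + 4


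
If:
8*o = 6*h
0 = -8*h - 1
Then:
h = -1/8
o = -3/32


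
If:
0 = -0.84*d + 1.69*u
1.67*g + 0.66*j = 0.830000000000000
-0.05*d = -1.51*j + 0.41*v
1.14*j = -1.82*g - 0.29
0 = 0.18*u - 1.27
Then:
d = 14.20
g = 1.62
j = -2.84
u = 7.06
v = -12.19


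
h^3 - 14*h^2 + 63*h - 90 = (h - 6)*(h - 5)*(h - 3)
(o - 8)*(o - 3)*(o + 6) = o^3 - 5*o^2 - 42*o + 144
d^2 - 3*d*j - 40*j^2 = (d - 8*j)*(d + 5*j)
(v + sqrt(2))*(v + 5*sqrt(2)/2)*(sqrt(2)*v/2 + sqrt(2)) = sqrt(2)*v^3/2 + sqrt(2)*v^2 + 7*v^2/2 + 5*sqrt(2)*v/2 + 7*v + 5*sqrt(2)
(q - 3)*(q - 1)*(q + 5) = q^3 + q^2 - 17*q + 15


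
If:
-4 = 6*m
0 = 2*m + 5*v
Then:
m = -2/3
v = 4/15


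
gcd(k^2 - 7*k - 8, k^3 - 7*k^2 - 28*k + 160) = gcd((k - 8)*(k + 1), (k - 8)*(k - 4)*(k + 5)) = k - 8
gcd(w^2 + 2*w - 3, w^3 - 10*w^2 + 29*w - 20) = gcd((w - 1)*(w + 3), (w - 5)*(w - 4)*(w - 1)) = w - 1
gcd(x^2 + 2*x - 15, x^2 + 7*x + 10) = x + 5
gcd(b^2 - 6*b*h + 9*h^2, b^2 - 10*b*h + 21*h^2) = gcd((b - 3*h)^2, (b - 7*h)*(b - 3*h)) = b - 3*h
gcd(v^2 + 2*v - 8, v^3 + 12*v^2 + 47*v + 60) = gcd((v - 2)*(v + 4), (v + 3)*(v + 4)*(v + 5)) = v + 4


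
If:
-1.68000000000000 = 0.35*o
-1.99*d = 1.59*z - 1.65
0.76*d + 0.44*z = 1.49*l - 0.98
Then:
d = 0.829145728643216 - 0.798994974874372*z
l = 1.08063808977775 - 0.112239047586928*z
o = -4.80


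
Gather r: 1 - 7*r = 1 - 7*r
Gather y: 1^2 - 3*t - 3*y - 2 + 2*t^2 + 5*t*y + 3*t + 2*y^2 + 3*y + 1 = 2*t^2 + 5*t*y + 2*y^2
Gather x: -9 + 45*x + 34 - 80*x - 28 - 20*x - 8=-55*x - 11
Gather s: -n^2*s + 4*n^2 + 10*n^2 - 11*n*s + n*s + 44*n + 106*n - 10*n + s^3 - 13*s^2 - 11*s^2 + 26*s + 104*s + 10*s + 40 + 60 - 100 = 14*n^2 + 140*n + s^3 - 24*s^2 + s*(-n^2 - 10*n + 140)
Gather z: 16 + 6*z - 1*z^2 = -z^2 + 6*z + 16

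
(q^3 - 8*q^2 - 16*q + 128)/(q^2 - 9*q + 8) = (q^2 - 16)/(q - 1)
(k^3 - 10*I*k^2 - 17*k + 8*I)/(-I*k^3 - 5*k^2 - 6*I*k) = (I*k^3 + 10*k^2 - 17*I*k - 8)/(k*(k^2 - 5*I*k + 6))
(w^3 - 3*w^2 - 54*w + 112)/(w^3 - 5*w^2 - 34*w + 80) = (w + 7)/(w + 5)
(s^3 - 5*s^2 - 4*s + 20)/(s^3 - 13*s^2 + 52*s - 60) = (s + 2)/(s - 6)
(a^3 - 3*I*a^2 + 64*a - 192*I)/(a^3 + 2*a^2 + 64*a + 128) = (a - 3*I)/(a + 2)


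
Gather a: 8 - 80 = -72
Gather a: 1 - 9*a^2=1 - 9*a^2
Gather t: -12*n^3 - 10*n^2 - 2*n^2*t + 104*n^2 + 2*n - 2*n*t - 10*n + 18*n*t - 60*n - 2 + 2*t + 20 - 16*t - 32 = -12*n^3 + 94*n^2 - 68*n + t*(-2*n^2 + 16*n - 14) - 14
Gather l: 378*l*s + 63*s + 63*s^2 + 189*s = 378*l*s + 63*s^2 + 252*s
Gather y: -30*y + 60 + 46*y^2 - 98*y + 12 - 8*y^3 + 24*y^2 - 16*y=-8*y^3 + 70*y^2 - 144*y + 72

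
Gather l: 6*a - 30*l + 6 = 6*a - 30*l + 6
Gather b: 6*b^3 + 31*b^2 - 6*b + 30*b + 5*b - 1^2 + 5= 6*b^3 + 31*b^2 + 29*b + 4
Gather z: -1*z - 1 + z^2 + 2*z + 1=z^2 + z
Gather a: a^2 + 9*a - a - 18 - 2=a^2 + 8*a - 20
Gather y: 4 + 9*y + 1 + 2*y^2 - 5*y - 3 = 2*y^2 + 4*y + 2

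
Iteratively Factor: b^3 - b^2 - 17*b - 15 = (b + 1)*(b^2 - 2*b - 15) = (b - 5)*(b + 1)*(b + 3)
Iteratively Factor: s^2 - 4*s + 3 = (s - 3)*(s - 1)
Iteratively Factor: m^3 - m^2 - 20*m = (m - 5)*(m^2 + 4*m) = (m - 5)*(m + 4)*(m)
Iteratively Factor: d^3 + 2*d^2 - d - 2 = (d + 1)*(d^2 + d - 2) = (d - 1)*(d + 1)*(d + 2)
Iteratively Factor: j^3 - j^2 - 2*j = (j - 2)*(j^2 + j) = (j - 2)*(j + 1)*(j)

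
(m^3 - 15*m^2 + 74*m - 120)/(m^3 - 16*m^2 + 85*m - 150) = (m - 4)/(m - 5)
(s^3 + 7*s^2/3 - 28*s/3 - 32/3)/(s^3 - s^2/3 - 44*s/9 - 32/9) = 3*(s + 4)/(3*s + 4)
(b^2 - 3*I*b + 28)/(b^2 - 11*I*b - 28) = (b + 4*I)/(b - 4*I)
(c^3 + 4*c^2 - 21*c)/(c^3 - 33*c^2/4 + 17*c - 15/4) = 4*c*(c + 7)/(4*c^2 - 21*c + 5)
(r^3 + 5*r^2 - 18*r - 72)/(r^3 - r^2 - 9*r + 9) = (r^2 + 2*r - 24)/(r^2 - 4*r + 3)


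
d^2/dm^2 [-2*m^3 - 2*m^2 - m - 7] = -12*m - 4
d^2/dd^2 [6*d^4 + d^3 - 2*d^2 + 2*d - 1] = 72*d^2 + 6*d - 4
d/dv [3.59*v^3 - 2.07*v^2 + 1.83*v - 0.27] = 10.77*v^2 - 4.14*v + 1.83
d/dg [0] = 0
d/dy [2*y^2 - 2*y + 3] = 4*y - 2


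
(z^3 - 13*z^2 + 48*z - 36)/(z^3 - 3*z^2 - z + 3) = (z^2 - 12*z + 36)/(z^2 - 2*z - 3)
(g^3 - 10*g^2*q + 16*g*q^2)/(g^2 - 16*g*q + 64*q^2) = g*(-g + 2*q)/(-g + 8*q)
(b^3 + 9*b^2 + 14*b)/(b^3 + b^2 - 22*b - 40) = b*(b + 7)/(b^2 - b - 20)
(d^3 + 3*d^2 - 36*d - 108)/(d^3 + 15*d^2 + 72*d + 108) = (d - 6)/(d + 6)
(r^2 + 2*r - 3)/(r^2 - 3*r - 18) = (r - 1)/(r - 6)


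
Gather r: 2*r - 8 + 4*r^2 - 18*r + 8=4*r^2 - 16*r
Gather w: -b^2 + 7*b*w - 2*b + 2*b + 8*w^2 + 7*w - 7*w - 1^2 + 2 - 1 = -b^2 + 7*b*w + 8*w^2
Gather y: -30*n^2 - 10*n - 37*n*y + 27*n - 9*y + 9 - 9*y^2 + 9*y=-30*n^2 - 37*n*y + 17*n - 9*y^2 + 9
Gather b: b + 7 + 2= b + 9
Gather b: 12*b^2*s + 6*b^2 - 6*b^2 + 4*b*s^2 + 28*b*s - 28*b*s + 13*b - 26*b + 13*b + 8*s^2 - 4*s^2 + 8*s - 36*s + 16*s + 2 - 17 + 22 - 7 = 12*b^2*s + 4*b*s^2 + 4*s^2 - 12*s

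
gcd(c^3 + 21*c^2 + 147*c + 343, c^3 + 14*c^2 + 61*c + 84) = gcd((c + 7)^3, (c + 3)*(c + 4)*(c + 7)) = c + 7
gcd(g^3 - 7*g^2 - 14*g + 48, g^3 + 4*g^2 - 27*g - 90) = g + 3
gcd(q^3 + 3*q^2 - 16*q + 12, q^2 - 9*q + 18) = 1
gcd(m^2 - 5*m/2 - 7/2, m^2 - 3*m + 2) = 1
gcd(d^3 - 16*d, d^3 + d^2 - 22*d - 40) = d + 4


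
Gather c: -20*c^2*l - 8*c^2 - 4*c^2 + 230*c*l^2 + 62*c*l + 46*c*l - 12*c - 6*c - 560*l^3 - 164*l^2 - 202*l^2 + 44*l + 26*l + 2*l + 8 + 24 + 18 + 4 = c^2*(-20*l - 12) + c*(230*l^2 + 108*l - 18) - 560*l^3 - 366*l^2 + 72*l + 54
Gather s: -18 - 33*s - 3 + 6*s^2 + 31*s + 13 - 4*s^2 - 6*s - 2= 2*s^2 - 8*s - 10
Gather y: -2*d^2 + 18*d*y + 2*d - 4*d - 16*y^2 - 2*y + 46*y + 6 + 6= -2*d^2 - 2*d - 16*y^2 + y*(18*d + 44) + 12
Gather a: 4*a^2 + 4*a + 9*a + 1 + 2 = 4*a^2 + 13*a + 3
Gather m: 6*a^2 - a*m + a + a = 6*a^2 - a*m + 2*a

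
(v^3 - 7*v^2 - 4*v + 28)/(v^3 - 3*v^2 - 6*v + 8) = (v^2 - 9*v + 14)/(v^2 - 5*v + 4)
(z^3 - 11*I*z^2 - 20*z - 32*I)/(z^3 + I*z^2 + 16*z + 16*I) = (z - 8*I)/(z + 4*I)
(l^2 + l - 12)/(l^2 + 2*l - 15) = (l + 4)/(l + 5)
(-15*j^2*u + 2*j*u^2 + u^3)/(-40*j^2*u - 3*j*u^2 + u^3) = (-3*j + u)/(-8*j + u)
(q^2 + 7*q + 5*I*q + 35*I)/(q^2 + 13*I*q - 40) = (q + 7)/(q + 8*I)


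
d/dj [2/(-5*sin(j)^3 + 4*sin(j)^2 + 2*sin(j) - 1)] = 2*(15*sin(j)^2 - 8*sin(j) - 2)*cos(j)/((sin(j) - 1)^2*(5*sin(j)^2 + sin(j) - 1)^2)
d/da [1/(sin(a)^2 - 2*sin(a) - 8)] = 2*(1 - sin(a))*cos(a)/((sin(a) - 4)^2*(sin(a) + 2)^2)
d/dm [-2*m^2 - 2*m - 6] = -4*m - 2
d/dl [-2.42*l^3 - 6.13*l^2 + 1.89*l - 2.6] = -7.26*l^2 - 12.26*l + 1.89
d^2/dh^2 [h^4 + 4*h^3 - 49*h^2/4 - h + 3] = 12*h^2 + 24*h - 49/2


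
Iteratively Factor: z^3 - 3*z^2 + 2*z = (z)*(z^2 - 3*z + 2) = z*(z - 1)*(z - 2)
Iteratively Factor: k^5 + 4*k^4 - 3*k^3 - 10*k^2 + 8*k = (k + 2)*(k^4 + 2*k^3 - 7*k^2 + 4*k) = (k - 1)*(k + 2)*(k^3 + 3*k^2 - 4*k) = k*(k - 1)*(k + 2)*(k^2 + 3*k - 4) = k*(k - 1)^2*(k + 2)*(k + 4)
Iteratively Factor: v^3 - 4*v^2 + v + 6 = (v - 3)*(v^2 - v - 2) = (v - 3)*(v + 1)*(v - 2)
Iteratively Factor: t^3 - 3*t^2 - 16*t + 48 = (t - 4)*(t^2 + t - 12) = (t - 4)*(t - 3)*(t + 4)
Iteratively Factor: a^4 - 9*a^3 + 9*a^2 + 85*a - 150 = (a - 5)*(a^3 - 4*a^2 - 11*a + 30) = (a - 5)*(a + 3)*(a^2 - 7*a + 10) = (a - 5)*(a - 2)*(a + 3)*(a - 5)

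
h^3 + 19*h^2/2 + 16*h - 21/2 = (h - 1/2)*(h + 3)*(h + 7)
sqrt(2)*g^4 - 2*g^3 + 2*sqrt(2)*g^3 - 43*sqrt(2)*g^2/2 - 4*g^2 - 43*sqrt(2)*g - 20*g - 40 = (g + 2)*(g - 4*sqrt(2))*(g + 5*sqrt(2)/2)*(sqrt(2)*g + 1)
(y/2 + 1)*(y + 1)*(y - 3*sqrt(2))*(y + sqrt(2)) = y^4/2 - sqrt(2)*y^3 + 3*y^3/2 - 3*sqrt(2)*y^2 - 2*y^2 - 9*y - 2*sqrt(2)*y - 6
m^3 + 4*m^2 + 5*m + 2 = (m + 1)^2*(m + 2)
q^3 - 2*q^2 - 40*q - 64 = (q - 8)*(q + 2)*(q + 4)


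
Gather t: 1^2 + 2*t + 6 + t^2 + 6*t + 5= t^2 + 8*t + 12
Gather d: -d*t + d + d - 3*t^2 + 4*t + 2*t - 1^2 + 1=d*(2 - t) - 3*t^2 + 6*t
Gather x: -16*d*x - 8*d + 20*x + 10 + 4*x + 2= -8*d + x*(24 - 16*d) + 12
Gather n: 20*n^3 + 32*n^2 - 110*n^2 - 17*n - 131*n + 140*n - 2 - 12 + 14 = 20*n^3 - 78*n^2 - 8*n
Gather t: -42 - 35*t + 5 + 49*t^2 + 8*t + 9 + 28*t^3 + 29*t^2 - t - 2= 28*t^3 + 78*t^2 - 28*t - 30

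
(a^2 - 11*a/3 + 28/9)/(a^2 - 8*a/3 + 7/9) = (3*a - 4)/(3*a - 1)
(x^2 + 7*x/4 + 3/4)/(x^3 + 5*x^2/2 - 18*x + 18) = (4*x^2 + 7*x + 3)/(2*(2*x^3 + 5*x^2 - 36*x + 36))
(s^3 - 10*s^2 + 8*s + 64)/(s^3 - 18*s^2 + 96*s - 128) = (s^2 - 2*s - 8)/(s^2 - 10*s + 16)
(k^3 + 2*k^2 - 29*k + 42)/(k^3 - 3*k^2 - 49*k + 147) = (k - 2)/(k - 7)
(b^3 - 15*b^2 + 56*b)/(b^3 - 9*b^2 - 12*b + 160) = b*(b - 7)/(b^2 - b - 20)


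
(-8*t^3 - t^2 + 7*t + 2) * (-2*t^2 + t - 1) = 16*t^5 - 6*t^4 - 7*t^3 + 4*t^2 - 5*t - 2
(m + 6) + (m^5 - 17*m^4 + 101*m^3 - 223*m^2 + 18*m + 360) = m^5 - 17*m^4 + 101*m^3 - 223*m^2 + 19*m + 366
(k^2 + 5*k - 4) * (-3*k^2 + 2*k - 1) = -3*k^4 - 13*k^3 + 21*k^2 - 13*k + 4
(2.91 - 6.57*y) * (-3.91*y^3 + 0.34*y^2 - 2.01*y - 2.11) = 25.6887*y^4 - 13.6119*y^3 + 14.1951*y^2 + 8.0136*y - 6.1401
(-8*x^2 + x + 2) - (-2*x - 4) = -8*x^2 + 3*x + 6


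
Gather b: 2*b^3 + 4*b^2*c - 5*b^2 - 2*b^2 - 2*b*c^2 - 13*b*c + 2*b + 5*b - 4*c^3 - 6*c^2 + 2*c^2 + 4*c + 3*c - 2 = 2*b^3 + b^2*(4*c - 7) + b*(-2*c^2 - 13*c + 7) - 4*c^3 - 4*c^2 + 7*c - 2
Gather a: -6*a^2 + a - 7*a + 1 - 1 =-6*a^2 - 6*a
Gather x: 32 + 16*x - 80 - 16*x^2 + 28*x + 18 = -16*x^2 + 44*x - 30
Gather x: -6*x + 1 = 1 - 6*x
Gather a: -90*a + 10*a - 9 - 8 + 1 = -80*a - 16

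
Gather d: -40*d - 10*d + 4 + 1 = 5 - 50*d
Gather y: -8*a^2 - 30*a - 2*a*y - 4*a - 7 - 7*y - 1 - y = -8*a^2 - 34*a + y*(-2*a - 8) - 8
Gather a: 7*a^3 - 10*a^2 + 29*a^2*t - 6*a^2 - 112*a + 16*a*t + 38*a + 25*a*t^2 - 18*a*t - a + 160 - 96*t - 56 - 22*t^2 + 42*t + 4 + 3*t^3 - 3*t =7*a^3 + a^2*(29*t - 16) + a*(25*t^2 - 2*t - 75) + 3*t^3 - 22*t^2 - 57*t + 108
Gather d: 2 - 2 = 0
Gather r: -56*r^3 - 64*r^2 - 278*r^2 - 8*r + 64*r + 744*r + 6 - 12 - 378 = -56*r^3 - 342*r^2 + 800*r - 384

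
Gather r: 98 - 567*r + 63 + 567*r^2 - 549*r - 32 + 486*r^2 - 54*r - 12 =1053*r^2 - 1170*r + 117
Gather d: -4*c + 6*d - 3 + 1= -4*c + 6*d - 2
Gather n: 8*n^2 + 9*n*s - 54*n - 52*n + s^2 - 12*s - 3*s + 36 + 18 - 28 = 8*n^2 + n*(9*s - 106) + s^2 - 15*s + 26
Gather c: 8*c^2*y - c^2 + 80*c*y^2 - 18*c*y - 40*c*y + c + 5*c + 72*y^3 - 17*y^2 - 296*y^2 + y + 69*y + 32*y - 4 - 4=c^2*(8*y - 1) + c*(80*y^2 - 58*y + 6) + 72*y^3 - 313*y^2 + 102*y - 8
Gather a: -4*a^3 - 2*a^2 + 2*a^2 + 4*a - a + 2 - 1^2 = -4*a^3 + 3*a + 1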